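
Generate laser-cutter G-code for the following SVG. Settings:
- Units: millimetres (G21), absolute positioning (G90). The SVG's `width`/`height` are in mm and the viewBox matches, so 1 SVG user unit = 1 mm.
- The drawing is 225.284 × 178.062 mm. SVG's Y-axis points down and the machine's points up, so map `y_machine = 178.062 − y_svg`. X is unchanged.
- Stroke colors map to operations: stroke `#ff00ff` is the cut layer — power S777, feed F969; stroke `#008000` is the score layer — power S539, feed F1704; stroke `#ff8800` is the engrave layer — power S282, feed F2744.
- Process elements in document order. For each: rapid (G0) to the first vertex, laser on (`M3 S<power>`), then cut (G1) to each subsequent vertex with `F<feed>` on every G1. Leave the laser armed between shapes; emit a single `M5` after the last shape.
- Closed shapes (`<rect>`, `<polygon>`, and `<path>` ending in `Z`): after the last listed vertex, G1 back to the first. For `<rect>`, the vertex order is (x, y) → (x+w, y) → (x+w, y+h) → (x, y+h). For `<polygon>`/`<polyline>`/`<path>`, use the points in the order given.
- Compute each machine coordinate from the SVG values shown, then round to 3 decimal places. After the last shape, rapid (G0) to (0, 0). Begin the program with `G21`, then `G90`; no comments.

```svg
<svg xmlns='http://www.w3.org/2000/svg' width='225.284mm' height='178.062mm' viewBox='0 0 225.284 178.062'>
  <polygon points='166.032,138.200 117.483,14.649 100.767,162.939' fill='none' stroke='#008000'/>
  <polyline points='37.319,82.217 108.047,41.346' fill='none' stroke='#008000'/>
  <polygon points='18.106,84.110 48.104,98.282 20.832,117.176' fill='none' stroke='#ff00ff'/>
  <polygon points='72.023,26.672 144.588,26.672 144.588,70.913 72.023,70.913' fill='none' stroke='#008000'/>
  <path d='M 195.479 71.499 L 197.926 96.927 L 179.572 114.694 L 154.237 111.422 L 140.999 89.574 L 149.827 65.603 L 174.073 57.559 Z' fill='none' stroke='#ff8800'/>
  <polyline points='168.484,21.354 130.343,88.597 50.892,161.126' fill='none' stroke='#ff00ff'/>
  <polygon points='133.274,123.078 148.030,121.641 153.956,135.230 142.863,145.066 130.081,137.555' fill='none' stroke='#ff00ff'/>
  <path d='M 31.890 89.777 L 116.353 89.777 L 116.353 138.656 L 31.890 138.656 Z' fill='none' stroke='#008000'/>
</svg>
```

G21
G90
G0 X166.032 Y39.862
M3 S539
G1 X117.483 Y163.413 F1704
G1 X100.767 Y15.123 F1704
G1 X166.032 Y39.862 F1704
G0 X37.319 Y95.845
M3 S539
G1 X108.047 Y136.716 F1704
G0 X18.106 Y93.952
M3 S777
G1 X48.104 Y79.780 F969
G1 X20.832 Y60.886 F969
G1 X18.106 Y93.952 F969
G0 X72.023 Y151.390
M3 S539
G1 X144.588 Y151.390 F1704
G1 X144.588 Y107.149 F1704
G1 X72.023 Y107.149 F1704
G1 X72.023 Y151.390 F1704
G0 X195.479 Y106.563
M3 S282
G1 X197.926 Y81.135 F2744
G1 X179.572 Y63.368 F2744
G1 X154.237 Y66.640 F2744
G1 X140.999 Y88.488 F2744
G1 X149.827 Y112.459 F2744
G1 X174.073 Y120.503 F2744
G1 X195.479 Y106.563 F2744
G0 X168.484 Y156.708
M3 S777
G1 X130.343 Y89.465 F969
G1 X50.892 Y16.936 F969
G0 X133.274 Y54.984
M3 S777
G1 X148.030 Y56.421 F969
G1 X153.956 Y42.832 F969
G1 X142.863 Y32.996 F969
G1 X130.081 Y40.507 F969
G1 X133.274 Y54.984 F969
G0 X31.890 Y88.285
M3 S539
G1 X116.353 Y88.285 F1704
G1 X116.353 Y39.406 F1704
G1 X31.890 Y39.406 F1704
G1 X31.890 Y88.285 F1704
M5
G0 X0.000 Y0.000

Since the viewBox matches the mm dimensions, user units are millimetres directly. The only transform is the Y-flip y_m = 178.062 − y_svg.

Shape 1 is a closed polygon drawn with `<polygon>`. Its stroke #008000 means score at S539, F1704. After flipping Y the toolpath is (166.032,39.862) → (117.483,163.413) → (100.767,15.123) → (166.032,39.862), returning to the start.

Shape 2 is a line segment drawn with `<polyline>`. Its stroke #008000 means score at S539, F1704. After flipping Y the toolpath is (37.319,95.845) → (108.047,136.716).

Shape 3 is a regular polygon drawn with `<polygon>`. Its stroke #ff00ff means cut at S777, F969. After flipping Y the toolpath is (18.106,93.952) → (48.104,79.780) → (20.832,60.886) → (18.106,93.952), returning to the start.

Shape 4 is a rectangle drawn with `<polygon>`. Its stroke #008000 means score at S539, F1704. After flipping Y the toolpath is (72.023,151.390) → (144.588,151.390) → (144.588,107.149) → (72.023,107.149) → (72.023,151.390), returning to the start.

Shape 5 is a regular polygon drawn with `<path>`. Its stroke #ff8800 means engrave at S282, F2744. After flipping Y the toolpath is (195.479,106.563) → (197.926,81.135) → (179.572,63.368) → (154.237,66.640) → (140.999,88.488) → (149.827,112.459) → (174.073,120.503) → (195.479,106.563), returning to the start.

Shape 6 is a open polyline drawn with `<polyline>`. Its stroke #ff00ff means cut at S777, F969. After flipping Y the toolpath is (168.484,156.708) → (130.343,89.465) → (50.892,16.936).

Shape 7 is a regular polygon drawn with `<polygon>`. Its stroke #ff00ff means cut at S777, F969. After flipping Y the toolpath is (133.274,54.984) → (148.030,56.421) → (153.956,42.832) → (142.863,32.996) → (130.081,40.507) → (133.274,54.984), returning to the start.

Shape 8 is a rectangle drawn with `<path>`. Its stroke #008000 means score at S539, F1704. After flipping Y the toolpath is (31.890,88.285) → (116.353,88.285) → (116.353,39.406) → (31.890,39.406) → (31.890,88.285), returning to the start.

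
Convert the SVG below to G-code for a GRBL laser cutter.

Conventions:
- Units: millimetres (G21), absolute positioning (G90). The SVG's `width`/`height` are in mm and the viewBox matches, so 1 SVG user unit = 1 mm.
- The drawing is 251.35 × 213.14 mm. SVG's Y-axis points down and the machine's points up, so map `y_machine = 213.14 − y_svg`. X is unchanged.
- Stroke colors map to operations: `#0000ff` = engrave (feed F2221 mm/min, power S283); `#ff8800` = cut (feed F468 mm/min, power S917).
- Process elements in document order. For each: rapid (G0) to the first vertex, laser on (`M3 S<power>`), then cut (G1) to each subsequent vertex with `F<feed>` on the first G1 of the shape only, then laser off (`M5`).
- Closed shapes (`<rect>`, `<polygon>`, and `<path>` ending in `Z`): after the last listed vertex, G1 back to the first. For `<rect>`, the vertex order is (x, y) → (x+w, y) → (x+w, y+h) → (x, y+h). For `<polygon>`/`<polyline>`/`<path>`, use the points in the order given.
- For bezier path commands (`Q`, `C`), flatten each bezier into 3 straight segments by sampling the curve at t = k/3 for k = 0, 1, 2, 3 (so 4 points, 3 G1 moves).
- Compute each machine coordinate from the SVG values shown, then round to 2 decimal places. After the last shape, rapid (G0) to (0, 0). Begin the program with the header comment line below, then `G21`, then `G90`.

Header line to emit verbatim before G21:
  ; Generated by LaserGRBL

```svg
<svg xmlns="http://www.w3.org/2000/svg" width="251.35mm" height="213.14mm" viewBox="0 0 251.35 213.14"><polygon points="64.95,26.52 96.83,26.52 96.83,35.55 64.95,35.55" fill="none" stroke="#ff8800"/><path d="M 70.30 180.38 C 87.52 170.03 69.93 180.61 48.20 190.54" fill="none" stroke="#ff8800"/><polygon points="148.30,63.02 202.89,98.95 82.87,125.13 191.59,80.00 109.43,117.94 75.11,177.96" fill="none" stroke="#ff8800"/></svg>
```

; Generated by LaserGRBL
G21
G90
G0 X64.95 Y186.62
M3 S917
G1 X96.83 Y186.62 F468
G1 X96.83 Y177.59
G1 X64.95 Y177.59
G1 X64.95 Y186.62
M5
G0 X70.30 Y32.76
M3 S917
G1 X77.05 Y36.93 F468
G1 X67.41 Y31.95
G1 X48.20 Y22.60
M5
G0 X148.30 Y150.12
M3 S917
G1 X202.89 Y114.19 F468
G1 X82.87 Y88.01
G1 X191.59 Y133.14
G1 X109.43 Y95.20
G1 X75.11 Y35.18
G1 X148.30 Y150.12
M5
G0 X0.00 Y0.00

Since the viewBox matches the mm dimensions, user units are millimetres directly. The only transform is the Y-flip y_m = 213.14 − y_svg.

Shape 1 is a rectangle drawn with `<polygon>`. Its stroke #ff8800 means cut at S917, F468. After flipping Y the toolpath is (64.95,186.62) → (96.83,186.62) → (96.83,177.59) → (64.95,177.59) → (64.95,186.62), returning to the start.

Shape 2 is a cubic bezier drawn with `<path>`. Its stroke #ff8800 means cut at S917, F468. After flipping Y the toolpath is (70.30,32.76) → (77.05,36.93) → (67.41,31.95) → (48.20,22.60).

Shape 3 is a closed polygon drawn with `<polygon>`. Its stroke #ff8800 means cut at S917, F468. After flipping Y the toolpath is (148.30,150.12) → (202.89,114.19) → (82.87,88.01) → (191.59,133.14) → (109.43,95.20) → (75.11,35.18) → (148.30,150.12), returning to the start.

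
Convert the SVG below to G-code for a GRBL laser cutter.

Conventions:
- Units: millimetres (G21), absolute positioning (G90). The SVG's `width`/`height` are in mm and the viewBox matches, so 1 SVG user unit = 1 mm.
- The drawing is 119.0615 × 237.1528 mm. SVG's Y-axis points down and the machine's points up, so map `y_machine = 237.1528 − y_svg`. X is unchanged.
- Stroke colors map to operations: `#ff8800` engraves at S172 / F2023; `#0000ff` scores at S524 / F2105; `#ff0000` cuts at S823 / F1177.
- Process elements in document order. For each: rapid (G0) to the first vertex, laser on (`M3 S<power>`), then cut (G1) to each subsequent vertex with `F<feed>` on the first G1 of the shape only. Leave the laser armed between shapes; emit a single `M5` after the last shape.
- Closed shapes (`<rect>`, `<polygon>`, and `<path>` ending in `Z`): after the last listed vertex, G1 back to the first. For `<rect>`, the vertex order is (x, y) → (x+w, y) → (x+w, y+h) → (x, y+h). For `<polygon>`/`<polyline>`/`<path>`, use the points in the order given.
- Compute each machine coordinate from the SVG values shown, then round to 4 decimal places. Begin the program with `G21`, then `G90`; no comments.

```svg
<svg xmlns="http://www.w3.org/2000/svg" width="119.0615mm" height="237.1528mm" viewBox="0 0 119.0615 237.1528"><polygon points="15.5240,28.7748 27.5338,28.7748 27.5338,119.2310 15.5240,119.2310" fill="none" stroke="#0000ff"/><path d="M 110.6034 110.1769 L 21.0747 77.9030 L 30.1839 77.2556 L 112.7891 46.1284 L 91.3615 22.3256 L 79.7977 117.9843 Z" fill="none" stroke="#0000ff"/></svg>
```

1 u = 1 mm; y_m = 237.1528 − y.

[1] `<polygon>` rectangle, #0000ff→score S524 F2105: (15.5240,208.3780) → (27.5338,208.3780) → (27.5338,117.9218) → (15.5240,117.9218) → (15.5240,208.3780) (closed)

[2] `<path>` closed polygon, #0000ff→score S524 F2105: (110.6034,126.9759) → (21.0747,159.2498) → (30.1839,159.8972) → (112.7891,191.0244) → (91.3615,214.8272) → (79.7977,119.1685) → (110.6034,126.9759) (closed)

G21
G90
G0 X15.5240 Y208.3780
M3 S524
G1 X27.5338 Y208.3780 F2105
G1 X27.5338 Y117.9218
G1 X15.5240 Y117.9218
G1 X15.5240 Y208.3780
G0 X110.6034 Y126.9759
M3 S524
G1 X21.0747 Y159.2498 F2105
G1 X30.1839 Y159.8972
G1 X112.7891 Y191.0244
G1 X91.3615 Y214.8272
G1 X79.7977 Y119.1685
G1 X110.6034 Y126.9759
M5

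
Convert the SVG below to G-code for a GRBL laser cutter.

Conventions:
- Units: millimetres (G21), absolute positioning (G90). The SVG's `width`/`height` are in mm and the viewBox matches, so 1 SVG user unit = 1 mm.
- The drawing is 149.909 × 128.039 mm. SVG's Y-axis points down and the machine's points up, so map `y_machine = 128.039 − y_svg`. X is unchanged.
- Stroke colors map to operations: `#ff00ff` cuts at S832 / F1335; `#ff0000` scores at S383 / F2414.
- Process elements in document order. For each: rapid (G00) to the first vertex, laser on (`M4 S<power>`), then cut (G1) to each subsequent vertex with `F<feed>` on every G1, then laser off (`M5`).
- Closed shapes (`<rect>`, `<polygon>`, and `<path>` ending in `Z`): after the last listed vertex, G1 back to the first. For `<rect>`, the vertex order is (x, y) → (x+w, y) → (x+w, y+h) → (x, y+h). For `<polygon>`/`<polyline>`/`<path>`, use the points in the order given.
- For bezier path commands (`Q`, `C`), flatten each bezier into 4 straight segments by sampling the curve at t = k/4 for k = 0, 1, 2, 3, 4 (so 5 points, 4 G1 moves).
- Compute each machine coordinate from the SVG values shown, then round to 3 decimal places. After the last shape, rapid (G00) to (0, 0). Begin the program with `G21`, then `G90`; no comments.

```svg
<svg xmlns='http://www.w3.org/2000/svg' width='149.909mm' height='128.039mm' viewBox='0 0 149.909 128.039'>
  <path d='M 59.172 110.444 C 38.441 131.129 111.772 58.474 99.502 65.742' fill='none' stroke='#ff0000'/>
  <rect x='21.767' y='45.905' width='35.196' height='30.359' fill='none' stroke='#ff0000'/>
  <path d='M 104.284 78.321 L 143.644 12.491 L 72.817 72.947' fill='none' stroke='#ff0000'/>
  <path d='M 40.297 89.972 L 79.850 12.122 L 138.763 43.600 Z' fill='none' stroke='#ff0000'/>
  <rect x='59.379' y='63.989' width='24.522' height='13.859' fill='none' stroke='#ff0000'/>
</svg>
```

Since the viewBox matches the mm dimensions, user units are millimetres directly. The only transform is the Y-flip y_m = 128.039 − y_svg.

Shape 1 is a cubic bezier drawn with `<path>`. Its stroke #ff0000 means score at S383, F2414. After flipping Y the toolpath is (59.172,17.595) → (58.453,16.875) → (76.164,34.915) → (95.462,55.470) → (99.502,62.297).

Shape 2 is a rectangle drawn with `<rect>`. Its stroke #ff0000 means score at S383, F2414. After flipping Y the toolpath is (21.767,82.134) → (56.963,82.134) → (56.963,51.775) → (21.767,51.775) → (21.767,82.134), returning to the start.

Shape 3 is a open polyline drawn with `<path>`. Its stroke #ff0000 means score at S383, F2414. After flipping Y the toolpath is (104.284,49.718) → (143.644,115.548) → (72.817,55.092).

Shape 4 is a closed polygon drawn with `<path>`. Its stroke #ff0000 means score at S383, F2414. After flipping Y the toolpath is (40.297,38.067) → (79.850,115.917) → (138.763,84.439) → (40.297,38.067), returning to the start.

Shape 5 is a rectangle drawn with `<rect>`. Its stroke #ff0000 means score at S383, F2414. After flipping Y the toolpath is (59.379,64.050) → (83.901,64.050) → (83.901,50.191) → (59.379,50.191) → (59.379,64.050), returning to the start.

G21
G90
G00 X59.172 Y17.595
M4 S383
G1 X58.453 Y16.875 F2414
G1 X76.164 Y34.915 F2414
G1 X95.462 Y55.470 F2414
G1 X99.502 Y62.297 F2414
M5
G00 X21.767 Y82.134
M4 S383
G1 X56.963 Y82.134 F2414
G1 X56.963 Y51.775 F2414
G1 X21.767 Y51.775 F2414
G1 X21.767 Y82.134 F2414
M5
G00 X104.284 Y49.718
M4 S383
G1 X143.644 Y115.548 F2414
G1 X72.817 Y55.092 F2414
M5
G00 X40.297 Y38.067
M4 S383
G1 X79.850 Y115.917 F2414
G1 X138.763 Y84.439 F2414
G1 X40.297 Y38.067 F2414
M5
G00 X59.379 Y64.050
M4 S383
G1 X83.901 Y64.050 F2414
G1 X83.901 Y50.191 F2414
G1 X59.379 Y50.191 F2414
G1 X59.379 Y64.050 F2414
M5
G00 X0.000 Y0.000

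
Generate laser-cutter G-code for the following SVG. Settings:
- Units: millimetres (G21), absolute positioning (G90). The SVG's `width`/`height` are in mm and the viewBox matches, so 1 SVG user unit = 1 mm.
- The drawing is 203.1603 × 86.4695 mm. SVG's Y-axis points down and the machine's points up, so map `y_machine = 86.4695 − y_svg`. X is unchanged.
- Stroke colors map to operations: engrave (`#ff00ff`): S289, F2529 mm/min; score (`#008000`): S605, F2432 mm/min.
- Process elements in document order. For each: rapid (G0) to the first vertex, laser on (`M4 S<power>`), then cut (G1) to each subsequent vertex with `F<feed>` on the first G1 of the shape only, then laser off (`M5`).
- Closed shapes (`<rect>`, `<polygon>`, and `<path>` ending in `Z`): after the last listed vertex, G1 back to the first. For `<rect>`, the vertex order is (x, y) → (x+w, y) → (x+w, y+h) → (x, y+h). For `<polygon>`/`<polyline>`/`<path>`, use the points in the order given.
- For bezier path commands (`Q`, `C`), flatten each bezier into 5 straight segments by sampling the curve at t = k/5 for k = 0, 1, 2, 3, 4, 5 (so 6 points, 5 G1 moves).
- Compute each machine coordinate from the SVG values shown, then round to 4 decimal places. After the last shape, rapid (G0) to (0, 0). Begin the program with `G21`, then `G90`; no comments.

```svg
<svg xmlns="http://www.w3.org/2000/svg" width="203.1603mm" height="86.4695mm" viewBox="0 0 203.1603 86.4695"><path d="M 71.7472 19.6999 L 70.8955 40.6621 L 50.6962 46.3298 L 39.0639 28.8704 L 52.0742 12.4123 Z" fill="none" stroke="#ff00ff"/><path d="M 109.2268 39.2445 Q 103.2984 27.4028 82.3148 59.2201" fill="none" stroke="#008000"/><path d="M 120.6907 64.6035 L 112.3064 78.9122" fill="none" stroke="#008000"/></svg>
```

1 u = 1 mm; y_m = 86.4695 − y.

[1] `<path>` regular polygon, #ff00ff→engrave S289 F2529: (71.7472,66.7696) → (70.8955,45.8074) → (50.6962,40.1397) → (39.0639,57.5991) → (52.0742,74.0572) → (71.7472,66.7696) (closed)

[2] `<path>` quadratic bezier, #008000→score S605 F2432: (109.2268,47.2250) → (106.2532,50.2153) → (102.0752,49.7129) → (96.6928,45.7178) → (90.1060,38.2300) → (82.3148,27.2494)

[3] `<path>` line segment, #008000→score S605 F2432: (120.6907,21.8660) → (112.3064,7.5573)

G21
G90
G0 X71.7472 Y66.7696
M4 S289
G1 X70.8955 Y45.8074 F2529
G1 X50.6962 Y40.1397
G1 X39.0639 Y57.5991
G1 X52.0742 Y74.0572
G1 X71.7472 Y66.7696
M5
G0 X109.2268 Y47.2250
M4 S605
G1 X106.2532 Y50.2153 F2432
G1 X102.0752 Y49.7129
G1 X96.6928 Y45.7178
G1 X90.1060 Y38.2300
G1 X82.3148 Y27.2494
M5
G0 X120.6907 Y21.8660
M4 S605
G1 X112.3064 Y7.5573 F2432
M5
G0 X0.0000 Y0.0000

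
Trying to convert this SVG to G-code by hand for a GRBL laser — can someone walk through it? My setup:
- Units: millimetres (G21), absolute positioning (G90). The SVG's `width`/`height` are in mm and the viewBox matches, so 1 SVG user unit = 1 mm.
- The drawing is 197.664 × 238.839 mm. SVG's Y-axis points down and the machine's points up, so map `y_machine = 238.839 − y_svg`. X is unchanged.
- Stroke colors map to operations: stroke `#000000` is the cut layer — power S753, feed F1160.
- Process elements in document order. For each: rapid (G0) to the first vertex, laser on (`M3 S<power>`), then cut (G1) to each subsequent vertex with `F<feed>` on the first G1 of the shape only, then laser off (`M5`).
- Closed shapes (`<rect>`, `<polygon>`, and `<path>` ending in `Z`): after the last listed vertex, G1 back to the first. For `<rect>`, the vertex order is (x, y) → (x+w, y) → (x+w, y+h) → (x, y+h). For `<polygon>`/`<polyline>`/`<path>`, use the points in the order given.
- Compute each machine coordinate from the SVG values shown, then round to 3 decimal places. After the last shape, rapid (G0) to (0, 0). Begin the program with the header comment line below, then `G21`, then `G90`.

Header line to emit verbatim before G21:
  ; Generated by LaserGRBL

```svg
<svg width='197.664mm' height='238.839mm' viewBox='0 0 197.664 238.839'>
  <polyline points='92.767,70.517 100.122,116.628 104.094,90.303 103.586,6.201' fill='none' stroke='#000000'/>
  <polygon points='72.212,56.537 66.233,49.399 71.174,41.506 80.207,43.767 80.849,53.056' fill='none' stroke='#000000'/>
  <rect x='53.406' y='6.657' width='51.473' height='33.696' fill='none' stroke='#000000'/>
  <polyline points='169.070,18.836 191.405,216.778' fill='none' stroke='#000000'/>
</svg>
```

1 u = 1 mm; y_m = 238.839 − y.

[1] `<polyline>` open polyline, #000000→cut S753 F1160: (92.767,168.322) → (100.122,122.211) → (104.094,148.536) → (103.586,232.638)

[2] `<polygon>` regular polygon, #000000→cut S753 F1160: (72.212,182.302) → (66.233,189.440) → (71.174,197.333) → (80.207,195.072) → (80.849,185.783) → (72.212,182.302) (closed)

[3] `<rect>` rectangle, #000000→cut S753 F1160: (53.406,232.182) → (104.879,232.182) → (104.879,198.486) → (53.406,198.486) → (53.406,232.182) (closed)

[4] `<polyline>` line segment, #000000→cut S753 F1160: (169.070,220.003) → (191.405,22.061)

; Generated by LaserGRBL
G21
G90
G0 X92.767 Y168.322
M3 S753
G1 X100.122 Y122.211 F1160
G1 X104.094 Y148.536
G1 X103.586 Y232.638
M5
G0 X72.212 Y182.302
M3 S753
G1 X66.233 Y189.440 F1160
G1 X71.174 Y197.333
G1 X80.207 Y195.072
G1 X80.849 Y185.783
G1 X72.212 Y182.302
M5
G0 X53.406 Y232.182
M3 S753
G1 X104.879 Y232.182 F1160
G1 X104.879 Y198.486
G1 X53.406 Y198.486
G1 X53.406 Y232.182
M5
G0 X169.070 Y220.003
M3 S753
G1 X191.405 Y22.061 F1160
M5
G0 X0.000 Y0.000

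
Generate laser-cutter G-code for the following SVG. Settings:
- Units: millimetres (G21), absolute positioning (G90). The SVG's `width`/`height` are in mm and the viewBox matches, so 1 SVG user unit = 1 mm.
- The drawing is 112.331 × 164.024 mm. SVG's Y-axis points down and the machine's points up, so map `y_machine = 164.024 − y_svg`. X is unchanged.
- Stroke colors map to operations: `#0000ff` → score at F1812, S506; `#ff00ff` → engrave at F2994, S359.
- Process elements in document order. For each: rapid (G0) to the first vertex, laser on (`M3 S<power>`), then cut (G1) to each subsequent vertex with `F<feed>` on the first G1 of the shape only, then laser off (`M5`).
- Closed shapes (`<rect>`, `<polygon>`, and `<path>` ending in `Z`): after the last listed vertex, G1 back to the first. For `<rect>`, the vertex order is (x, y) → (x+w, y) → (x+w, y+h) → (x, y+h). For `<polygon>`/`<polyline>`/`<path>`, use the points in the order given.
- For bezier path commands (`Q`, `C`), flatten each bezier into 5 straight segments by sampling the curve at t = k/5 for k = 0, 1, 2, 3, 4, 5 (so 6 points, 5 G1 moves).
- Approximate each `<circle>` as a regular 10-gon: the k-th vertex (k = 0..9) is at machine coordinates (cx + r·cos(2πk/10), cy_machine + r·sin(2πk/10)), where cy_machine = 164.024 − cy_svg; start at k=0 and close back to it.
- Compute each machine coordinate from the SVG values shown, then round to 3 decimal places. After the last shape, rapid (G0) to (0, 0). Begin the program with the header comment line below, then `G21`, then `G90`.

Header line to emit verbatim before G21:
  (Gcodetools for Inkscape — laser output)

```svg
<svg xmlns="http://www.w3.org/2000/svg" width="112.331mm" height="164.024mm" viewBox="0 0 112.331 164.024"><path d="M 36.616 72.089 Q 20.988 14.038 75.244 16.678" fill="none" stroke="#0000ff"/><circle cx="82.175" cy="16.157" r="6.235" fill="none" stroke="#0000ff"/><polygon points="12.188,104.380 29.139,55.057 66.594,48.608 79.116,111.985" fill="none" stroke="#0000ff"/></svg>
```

(Gcodetools for Inkscape — laser output)
G21
G90
G0 X36.616 Y91.935
M3 S506
G1 X33.160 Y112.728 F1812
G1 X35.295 Y128.665
G1 X43.021 Y139.747
G1 X56.337 Y145.974
G1 X75.244 Y147.346
M5
G0 X88.410 Y147.867
M3 S506
G1 X87.219 Y151.532 F1812
G1 X84.102 Y153.797
G1 X80.248 Y153.797
G1 X77.131 Y151.532
G1 X75.940 Y147.867
G1 X77.131 Y144.202
G1 X80.248 Y141.937
G1 X84.102 Y141.937
G1 X87.219 Y144.202
G1 X88.410 Y147.867
M5
G0 X12.188 Y59.644
M3 S506
G1 X29.139 Y108.967 F1812
G1 X66.594 Y115.416
G1 X79.116 Y52.039
G1 X12.188 Y59.644
M5
G0 X0.000 Y0.000

viewBox `0 0 112.331 164.024` with mm width/height → 1 unit = 1 mm. Flip: y_m = 164.024 − y_svg.

**Shape 1** — `<path>` quadratic bezier, stroke `#0000ff` → score (S506, F1812). Control points (SVG): P0=(36.616,72.089), P1=(20.988,14.038), P2=(75.244,16.678); sampled at t=k/5. Machine vertices: (36.616,91.935) → (33.160,112.728) → (35.295,128.665) → (43.021,139.747) → (56.337,145.974) → (75.244,147.346). Open path.

**Shape 2** — `<circle>` circle, stroke `#0000ff` → score (S506, F1812). Machine vertices: (88.410,147.867) → (87.219,151.532) → (84.102,153.797) → (80.248,153.797) → (77.131,151.532) → (75.940,147.867) → (77.131,144.202) → (80.248,141.937) → (84.102,141.937) → (87.219,144.202) → (88.410,147.867). Closed: final G1 returns to the first vertex.

**Shape 3** — `<polygon>` closed polygon, stroke `#0000ff` → score (S506, F1812). Machine vertices: (12.188,59.644) → (29.139,108.967) → (66.594,115.416) → (79.116,52.039) → (12.188,59.644). Closed: final G1 returns to the first vertex.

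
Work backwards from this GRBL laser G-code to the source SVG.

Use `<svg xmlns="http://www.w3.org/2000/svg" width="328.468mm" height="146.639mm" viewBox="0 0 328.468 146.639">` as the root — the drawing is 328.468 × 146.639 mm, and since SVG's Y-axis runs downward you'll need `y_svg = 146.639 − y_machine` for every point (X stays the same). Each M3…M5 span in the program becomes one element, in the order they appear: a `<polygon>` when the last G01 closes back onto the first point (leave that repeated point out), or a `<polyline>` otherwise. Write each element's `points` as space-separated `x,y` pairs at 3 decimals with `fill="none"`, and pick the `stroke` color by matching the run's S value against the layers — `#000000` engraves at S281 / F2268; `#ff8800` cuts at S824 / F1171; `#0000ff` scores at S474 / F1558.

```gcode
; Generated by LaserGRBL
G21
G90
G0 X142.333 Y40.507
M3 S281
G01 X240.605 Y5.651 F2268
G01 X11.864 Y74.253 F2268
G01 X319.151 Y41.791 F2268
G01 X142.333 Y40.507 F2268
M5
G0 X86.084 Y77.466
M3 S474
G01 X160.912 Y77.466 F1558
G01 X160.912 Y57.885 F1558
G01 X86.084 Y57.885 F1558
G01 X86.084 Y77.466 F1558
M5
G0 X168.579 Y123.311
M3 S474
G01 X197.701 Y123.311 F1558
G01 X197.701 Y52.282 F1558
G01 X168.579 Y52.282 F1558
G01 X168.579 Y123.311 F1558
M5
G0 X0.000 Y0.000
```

<svg xmlns="http://www.w3.org/2000/svg" width="328.468mm" height="146.639mm" viewBox="0 0 328.468 146.639">
  <polygon points="142.333,106.132 240.605,140.988 11.864,72.386 319.151,104.848" fill="none" stroke="#000000"/>
  <polygon points="86.084,69.173 160.912,69.173 160.912,88.754 86.084,88.754" fill="none" stroke="#0000ff"/>
  <polygon points="168.579,23.328 197.701,23.328 197.701,94.357 168.579,94.357" fill="none" stroke="#0000ff"/>
</svg>

y_svg = 146.639 − y_m.

[1] S281→`#000000` (engrave); closed run; points: 142.333,106.132 240.605,140.988 11.864,72.386 319.151,104.848

[2] S474→`#0000ff` (score); closed run; points: 86.084,69.173 160.912,69.173 160.912,88.754 86.084,88.754

[3] S474→`#0000ff` (score); closed run; points: 168.579,23.328 197.701,23.328 197.701,94.357 168.579,94.357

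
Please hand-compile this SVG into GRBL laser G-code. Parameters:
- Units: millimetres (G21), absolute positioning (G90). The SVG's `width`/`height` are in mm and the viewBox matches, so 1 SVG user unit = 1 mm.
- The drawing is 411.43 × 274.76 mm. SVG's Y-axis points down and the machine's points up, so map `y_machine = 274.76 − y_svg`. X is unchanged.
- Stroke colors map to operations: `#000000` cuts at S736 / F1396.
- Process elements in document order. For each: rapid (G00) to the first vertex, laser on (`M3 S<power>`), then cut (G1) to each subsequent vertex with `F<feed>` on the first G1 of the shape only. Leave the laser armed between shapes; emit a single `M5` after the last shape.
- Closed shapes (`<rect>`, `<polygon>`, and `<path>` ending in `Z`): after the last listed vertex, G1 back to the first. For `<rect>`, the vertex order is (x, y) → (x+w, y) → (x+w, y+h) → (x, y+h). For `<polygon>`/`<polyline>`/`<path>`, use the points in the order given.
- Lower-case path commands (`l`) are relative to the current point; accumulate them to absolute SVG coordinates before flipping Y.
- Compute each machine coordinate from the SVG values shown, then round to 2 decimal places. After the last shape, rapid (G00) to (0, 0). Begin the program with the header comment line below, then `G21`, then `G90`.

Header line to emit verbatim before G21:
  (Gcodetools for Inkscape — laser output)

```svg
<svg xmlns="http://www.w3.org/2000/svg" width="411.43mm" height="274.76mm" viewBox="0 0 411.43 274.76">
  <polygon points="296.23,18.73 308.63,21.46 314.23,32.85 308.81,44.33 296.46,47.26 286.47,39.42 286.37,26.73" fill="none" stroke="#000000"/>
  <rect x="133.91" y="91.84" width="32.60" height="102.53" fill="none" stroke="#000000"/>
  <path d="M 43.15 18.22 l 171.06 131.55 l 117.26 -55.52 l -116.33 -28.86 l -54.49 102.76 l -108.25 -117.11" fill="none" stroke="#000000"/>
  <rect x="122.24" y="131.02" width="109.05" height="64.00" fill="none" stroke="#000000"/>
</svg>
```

viewBox `0 0 411.43 274.76` with mm width/height → 1 unit = 1 mm. Flip: y_m = 274.76 − y_svg.

**Shape 1** — `<polygon>` regular polygon, stroke `#000000` → cut (S736, F1396). Machine vertices: (296.23,256.03) → (308.63,253.30) → (314.23,241.91) → (308.81,230.43) → (296.46,227.50) → (286.47,235.34) → (286.37,248.03) → (296.23,256.03). Closed: final G1 returns to the first vertex.

**Shape 2** — `<rect>` rectangle, stroke `#000000` → cut (S736, F1396). Machine vertices: (133.91,182.92) → (166.51,182.92) → (166.51,80.39) → (133.91,80.39) → (133.91,182.92). Closed: final G1 returns to the first vertex.

**Shape 3** — `<path>` open polyline, stroke `#000000` → cut (S736, F1396). Machine vertices: (43.15,256.54) → (214.21,124.99) → (331.47,180.51) → (215.14,209.37) → (160.65,106.61) → (52.40,223.72). Open path.

**Shape 4** — `<rect>` rectangle, stroke `#000000` → cut (S736, F1396). Machine vertices: (122.24,143.74) → (231.29,143.74) → (231.29,79.74) → (122.24,79.74) → (122.24,143.74). Closed: final G1 returns to the first vertex.

(Gcodetools for Inkscape — laser output)
G21
G90
G00 X296.23 Y256.03
M3 S736
G1 X308.63 Y253.30 F1396
G1 X314.23 Y241.91
G1 X308.81 Y230.43
G1 X296.46 Y227.50
G1 X286.47 Y235.34
G1 X286.37 Y248.03
G1 X296.23 Y256.03
G00 X133.91 Y182.92
M3 S736
G1 X166.51 Y182.92 F1396
G1 X166.51 Y80.39
G1 X133.91 Y80.39
G1 X133.91 Y182.92
G00 X43.15 Y256.54
M3 S736
G1 X214.21 Y124.99 F1396
G1 X331.47 Y180.51
G1 X215.14 Y209.37
G1 X160.65 Y106.61
G1 X52.40 Y223.72
G00 X122.24 Y143.74
M3 S736
G1 X231.29 Y143.74 F1396
G1 X231.29 Y79.74
G1 X122.24 Y79.74
G1 X122.24 Y143.74
M5
G00 X0.00 Y0.00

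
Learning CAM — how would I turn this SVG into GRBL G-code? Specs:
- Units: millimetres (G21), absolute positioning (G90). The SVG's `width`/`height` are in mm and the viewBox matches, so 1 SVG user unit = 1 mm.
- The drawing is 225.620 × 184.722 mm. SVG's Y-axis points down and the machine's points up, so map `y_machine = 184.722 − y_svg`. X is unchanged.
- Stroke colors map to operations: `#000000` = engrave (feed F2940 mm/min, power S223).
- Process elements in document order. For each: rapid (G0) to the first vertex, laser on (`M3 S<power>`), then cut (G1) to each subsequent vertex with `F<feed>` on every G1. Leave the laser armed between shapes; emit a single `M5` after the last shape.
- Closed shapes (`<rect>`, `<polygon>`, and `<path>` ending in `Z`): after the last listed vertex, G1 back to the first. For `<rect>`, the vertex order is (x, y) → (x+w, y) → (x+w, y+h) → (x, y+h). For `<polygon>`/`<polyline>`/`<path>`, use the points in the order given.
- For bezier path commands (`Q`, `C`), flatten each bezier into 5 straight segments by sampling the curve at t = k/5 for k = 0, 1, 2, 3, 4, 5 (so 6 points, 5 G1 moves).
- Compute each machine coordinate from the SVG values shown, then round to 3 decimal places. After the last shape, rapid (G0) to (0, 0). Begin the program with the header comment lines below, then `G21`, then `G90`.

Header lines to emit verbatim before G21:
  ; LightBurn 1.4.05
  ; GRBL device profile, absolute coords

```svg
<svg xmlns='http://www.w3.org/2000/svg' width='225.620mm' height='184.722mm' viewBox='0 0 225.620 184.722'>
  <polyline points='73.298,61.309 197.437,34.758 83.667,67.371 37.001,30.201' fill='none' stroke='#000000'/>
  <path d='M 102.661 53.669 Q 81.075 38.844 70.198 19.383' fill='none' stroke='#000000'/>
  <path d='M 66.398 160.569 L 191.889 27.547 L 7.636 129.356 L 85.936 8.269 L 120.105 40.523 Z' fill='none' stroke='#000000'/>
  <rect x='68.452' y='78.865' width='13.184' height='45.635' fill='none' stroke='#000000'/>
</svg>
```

; LightBurn 1.4.05
; GRBL device profile, absolute coords
G21
G90
G0 X73.298 Y123.413
M3 S223
G1 X197.437 Y149.964 F2940
G1 X83.667 Y117.351 F2940
G1 X37.001 Y154.521 F2940
G0 X102.661 Y131.053
M3 S223
G1 X94.455 Y137.168 F2940
G1 X87.106 Y143.655 F2940
G1 X80.613 Y150.512 F2940
G1 X74.977 Y157.740 F2940
G1 X70.198 Y165.339 F2940
G0 X66.398 Y24.153
M3 S223
G1 X191.889 Y157.175 F2940
G1 X7.636 Y55.366 F2940
G1 X85.936 Y176.453 F2940
G1 X120.105 Y144.199 F2940
G1 X66.398 Y24.153 F2940
G0 X68.452 Y105.857
M3 S223
G1 X81.636 Y105.857 F2940
G1 X81.636 Y60.222 F2940
G1 X68.452 Y60.222 F2940
G1 X68.452 Y105.857 F2940
M5
G0 X0.000 Y0.000

1 u = 1 mm; y_m = 184.722 − y.

[1] `<polyline>` open polyline, #000000→engrave S223 F2940: (73.298,123.413) → (197.437,149.964) → (83.667,117.351) → (37.001,154.521)

[2] `<path>` quadratic bezier, #000000→engrave S223 F2940: (102.661,131.053) → (94.455,137.168) → (87.106,143.655) → (80.613,150.512) → (74.977,157.740) → (70.198,165.339)

[3] `<path>` closed polygon, #000000→engrave S223 F2940: (66.398,24.153) → (191.889,157.175) → (7.636,55.366) → (85.936,176.453) → (120.105,144.199) → (66.398,24.153) (closed)

[4] `<rect>` rectangle, #000000→engrave S223 F2940: (68.452,105.857) → (81.636,105.857) → (81.636,60.222) → (68.452,60.222) → (68.452,105.857) (closed)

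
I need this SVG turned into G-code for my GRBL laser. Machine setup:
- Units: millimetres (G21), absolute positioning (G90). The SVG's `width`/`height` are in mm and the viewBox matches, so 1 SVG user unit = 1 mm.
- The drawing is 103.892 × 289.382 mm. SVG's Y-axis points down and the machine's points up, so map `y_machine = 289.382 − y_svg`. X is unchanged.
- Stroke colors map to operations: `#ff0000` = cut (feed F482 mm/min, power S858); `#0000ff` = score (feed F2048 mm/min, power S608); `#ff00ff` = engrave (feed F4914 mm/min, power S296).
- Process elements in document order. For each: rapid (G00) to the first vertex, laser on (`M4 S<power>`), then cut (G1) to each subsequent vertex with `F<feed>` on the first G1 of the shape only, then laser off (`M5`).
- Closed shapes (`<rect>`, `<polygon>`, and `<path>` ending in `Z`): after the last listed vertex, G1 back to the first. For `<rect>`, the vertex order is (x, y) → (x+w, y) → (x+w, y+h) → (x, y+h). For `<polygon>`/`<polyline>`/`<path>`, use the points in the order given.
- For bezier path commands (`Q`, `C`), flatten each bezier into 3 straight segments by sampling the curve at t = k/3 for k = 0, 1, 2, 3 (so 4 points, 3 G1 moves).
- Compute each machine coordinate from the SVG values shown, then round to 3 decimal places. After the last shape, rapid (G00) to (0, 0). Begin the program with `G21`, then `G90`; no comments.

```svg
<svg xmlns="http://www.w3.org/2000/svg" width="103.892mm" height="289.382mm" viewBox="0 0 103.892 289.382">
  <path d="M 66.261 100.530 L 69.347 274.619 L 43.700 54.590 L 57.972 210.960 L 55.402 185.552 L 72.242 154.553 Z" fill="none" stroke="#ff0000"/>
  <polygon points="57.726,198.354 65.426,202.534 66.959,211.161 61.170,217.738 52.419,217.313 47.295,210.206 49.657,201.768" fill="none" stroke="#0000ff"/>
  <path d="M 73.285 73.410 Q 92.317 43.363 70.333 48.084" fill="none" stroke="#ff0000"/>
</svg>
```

Since the viewBox matches the mm dimensions, user units are millimetres directly. The only transform is the Y-flip y_m = 289.382 − y_svg.

Shape 1 is a closed polygon drawn with `<path>`. Its stroke #ff0000 means cut at S858, F482. After flipping Y the toolpath is (66.261,188.852) → (69.347,14.763) → (43.700,234.792) → (57.972,78.422) → (55.402,103.830) → (72.242,134.829) → (66.261,188.852), returning to the start.

Shape 2 is a regular polygon drawn with `<polygon>`. Its stroke #0000ff means score at S608, F2048. After flipping Y the toolpath is (57.726,91.028) → (65.426,86.848) → (66.959,78.221) → (61.170,71.644) → (52.419,72.069) → (47.295,79.176) → (49.657,87.614) → (57.726,91.028), returning to the start.

Shape 3 is a quadratic bezier drawn with `<path>`. Its stroke #ff0000 means cut at S858, F482. After flipping Y the toolpath is (73.285,215.972) → (81.416,232.140) → (80.432,240.582) → (70.333,241.298).

G21
G90
G00 X66.261 Y188.852
M4 S858
G1 X69.347 Y14.763 F482
G1 X43.700 Y234.792
G1 X57.972 Y78.422
G1 X55.402 Y103.830
G1 X72.242 Y134.829
G1 X66.261 Y188.852
M5
G00 X57.726 Y91.028
M4 S608
G1 X65.426 Y86.848 F2048
G1 X66.959 Y78.221
G1 X61.170 Y71.644
G1 X52.419 Y72.069
G1 X47.295 Y79.176
G1 X49.657 Y87.614
G1 X57.726 Y91.028
M5
G00 X73.285 Y215.972
M4 S858
G1 X81.416 Y232.140 F482
G1 X80.432 Y240.582
G1 X70.333 Y241.298
M5
G00 X0.000 Y0.000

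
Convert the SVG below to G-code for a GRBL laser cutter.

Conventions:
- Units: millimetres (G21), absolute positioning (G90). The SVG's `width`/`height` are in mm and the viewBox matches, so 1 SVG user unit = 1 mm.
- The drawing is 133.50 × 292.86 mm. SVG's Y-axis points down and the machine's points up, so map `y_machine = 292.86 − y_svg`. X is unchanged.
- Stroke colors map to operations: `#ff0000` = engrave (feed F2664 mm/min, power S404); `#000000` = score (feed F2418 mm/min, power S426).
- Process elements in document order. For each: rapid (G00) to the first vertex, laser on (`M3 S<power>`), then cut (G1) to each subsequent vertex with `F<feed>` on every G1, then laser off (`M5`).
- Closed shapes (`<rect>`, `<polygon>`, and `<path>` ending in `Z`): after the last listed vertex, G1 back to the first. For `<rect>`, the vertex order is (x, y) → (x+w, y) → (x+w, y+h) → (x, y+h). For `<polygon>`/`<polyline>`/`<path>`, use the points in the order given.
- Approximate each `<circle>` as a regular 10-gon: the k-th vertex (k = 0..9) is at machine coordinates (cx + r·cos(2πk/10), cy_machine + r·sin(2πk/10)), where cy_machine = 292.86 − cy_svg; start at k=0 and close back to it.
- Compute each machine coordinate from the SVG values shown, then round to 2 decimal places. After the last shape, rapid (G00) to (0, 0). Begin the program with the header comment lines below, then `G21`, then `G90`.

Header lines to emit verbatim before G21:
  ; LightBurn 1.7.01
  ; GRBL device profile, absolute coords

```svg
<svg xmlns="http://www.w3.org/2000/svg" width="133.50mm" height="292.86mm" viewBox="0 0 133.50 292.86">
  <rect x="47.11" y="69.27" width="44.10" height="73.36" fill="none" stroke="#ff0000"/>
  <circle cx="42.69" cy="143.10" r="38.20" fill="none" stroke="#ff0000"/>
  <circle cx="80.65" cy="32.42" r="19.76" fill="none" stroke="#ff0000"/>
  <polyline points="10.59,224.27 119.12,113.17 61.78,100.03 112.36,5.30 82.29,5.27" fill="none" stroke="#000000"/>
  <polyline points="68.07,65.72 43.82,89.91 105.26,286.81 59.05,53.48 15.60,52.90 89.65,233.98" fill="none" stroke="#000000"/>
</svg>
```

1 u = 1 mm; y_m = 292.86 − y.

[1] `<rect>` rectangle, #ff0000→engrave S404 F2664: (47.11,223.59) → (91.21,223.59) → (91.21,150.23) → (47.11,150.23) → (47.11,223.59) (closed)

[2] `<circle>` circle, #ff0000→engrave S404 F2664: (80.89,149.76) → (73.59,172.21) → (54.49,186.09) → (30.89,186.09) → (11.79,172.21) → (4.49,149.76) → (11.79,127.31) → (30.89,113.43) → (54.49,113.43) → (73.59,127.31) → (80.89,149.76) (closed)

[3] `<circle>` circle, #ff0000→engrave S404 F2664: (100.41,260.44) → (96.64,272.05) → (86.76,279.23) → (74.54,279.23) → (64.66,272.05) → (60.89,260.44) → (64.66,248.83) → (74.54,241.65) → (86.76,241.65) → (96.64,248.83) → (100.41,260.44) (closed)

[4] `<polyline>` open polyline, #000000→score S426 F2418: (10.59,68.59) → (119.12,179.69) → (61.78,192.83) → (112.36,287.56) → (82.29,287.59)

[5] `<polyline>` open polyline, #000000→score S426 F2418: (68.07,227.14) → (43.82,202.95) → (105.26,6.05) → (59.05,239.38) → (15.60,239.96) → (89.65,58.88)

; LightBurn 1.7.01
; GRBL device profile, absolute coords
G21
G90
G00 X47.11 Y223.59
M3 S404
G1 X91.21 Y223.59 F2664
G1 X91.21 Y150.23 F2664
G1 X47.11 Y150.23 F2664
G1 X47.11 Y223.59 F2664
M5
G00 X80.89 Y149.76
M3 S404
G1 X73.59 Y172.21 F2664
G1 X54.49 Y186.09 F2664
G1 X30.89 Y186.09 F2664
G1 X11.79 Y172.21 F2664
G1 X4.49 Y149.76 F2664
G1 X11.79 Y127.31 F2664
G1 X30.89 Y113.43 F2664
G1 X54.49 Y113.43 F2664
G1 X73.59 Y127.31 F2664
G1 X80.89 Y149.76 F2664
M5
G00 X100.41 Y260.44
M3 S404
G1 X96.64 Y272.05 F2664
G1 X86.76 Y279.23 F2664
G1 X74.54 Y279.23 F2664
G1 X64.66 Y272.05 F2664
G1 X60.89 Y260.44 F2664
G1 X64.66 Y248.83 F2664
G1 X74.54 Y241.65 F2664
G1 X86.76 Y241.65 F2664
G1 X96.64 Y248.83 F2664
G1 X100.41 Y260.44 F2664
M5
G00 X10.59 Y68.59
M3 S426
G1 X119.12 Y179.69 F2418
G1 X61.78 Y192.83 F2418
G1 X112.36 Y287.56 F2418
G1 X82.29 Y287.59 F2418
M5
G00 X68.07 Y227.14
M3 S426
G1 X43.82 Y202.95 F2418
G1 X105.26 Y6.05 F2418
G1 X59.05 Y239.38 F2418
G1 X15.60 Y239.96 F2418
G1 X89.65 Y58.88 F2418
M5
G00 X0.00 Y0.00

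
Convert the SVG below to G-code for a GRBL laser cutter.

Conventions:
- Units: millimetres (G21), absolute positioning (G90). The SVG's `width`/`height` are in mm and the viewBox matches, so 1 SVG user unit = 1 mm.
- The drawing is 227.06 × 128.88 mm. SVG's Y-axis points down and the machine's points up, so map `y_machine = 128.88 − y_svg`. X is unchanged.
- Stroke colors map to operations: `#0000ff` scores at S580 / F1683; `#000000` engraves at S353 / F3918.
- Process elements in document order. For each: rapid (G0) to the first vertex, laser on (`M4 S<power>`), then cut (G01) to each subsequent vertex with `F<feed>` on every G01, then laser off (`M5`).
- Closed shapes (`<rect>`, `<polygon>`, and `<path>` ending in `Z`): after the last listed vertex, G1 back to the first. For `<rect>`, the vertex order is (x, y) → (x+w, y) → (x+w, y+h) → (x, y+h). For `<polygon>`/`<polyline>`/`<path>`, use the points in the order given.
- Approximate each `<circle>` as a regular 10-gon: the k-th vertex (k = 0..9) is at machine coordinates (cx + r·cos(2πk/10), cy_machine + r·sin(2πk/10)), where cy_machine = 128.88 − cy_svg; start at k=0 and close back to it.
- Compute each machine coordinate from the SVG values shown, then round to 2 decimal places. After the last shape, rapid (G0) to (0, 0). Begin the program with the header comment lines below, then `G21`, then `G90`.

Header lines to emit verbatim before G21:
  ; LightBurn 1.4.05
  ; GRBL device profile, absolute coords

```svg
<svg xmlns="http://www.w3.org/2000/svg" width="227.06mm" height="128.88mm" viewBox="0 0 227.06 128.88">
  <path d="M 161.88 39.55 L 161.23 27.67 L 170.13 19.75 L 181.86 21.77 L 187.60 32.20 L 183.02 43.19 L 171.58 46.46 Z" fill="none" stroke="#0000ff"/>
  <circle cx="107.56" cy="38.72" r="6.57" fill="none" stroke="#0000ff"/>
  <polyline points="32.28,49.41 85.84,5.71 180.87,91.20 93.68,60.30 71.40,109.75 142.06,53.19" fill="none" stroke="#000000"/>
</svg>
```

1 u = 1 mm; y_m = 128.88 − y.

[1] `<path>` regular polygon, #0000ff→score S580 F1683: (161.88,89.33) → (161.23,101.21) → (170.13,109.13) → (181.86,107.11) → (187.60,96.68) → (183.02,85.69) → (171.58,82.42) → (161.88,89.33) (closed)

[2] `<circle>` circle, #0000ff→score S580 F1683: (114.13,90.16) → (112.88,94.02) → (109.59,96.41) → (105.53,96.41) → (102.24,94.02) → (100.99,90.16) → (102.24,86.30) → (105.53,83.91) → (109.59,83.91) → (112.88,86.30) → (114.13,90.16) (closed)

[3] `<polyline>` open polyline, #000000→engrave S353 F3918: (32.28,79.47) → (85.84,123.17) → (180.87,37.68) → (93.68,68.58) → (71.40,19.13) → (142.06,75.69)

; LightBurn 1.4.05
; GRBL device profile, absolute coords
G21
G90
G0 X161.88 Y89.33
M4 S580
G01 X161.23 Y101.21 F1683
G01 X170.13 Y109.13 F1683
G01 X181.86 Y107.11 F1683
G01 X187.60 Y96.68 F1683
G01 X183.02 Y85.69 F1683
G01 X171.58 Y82.42 F1683
G01 X161.88 Y89.33 F1683
M5
G0 X114.13 Y90.16
M4 S580
G01 X112.88 Y94.02 F1683
G01 X109.59 Y96.41 F1683
G01 X105.53 Y96.41 F1683
G01 X102.24 Y94.02 F1683
G01 X100.99 Y90.16 F1683
G01 X102.24 Y86.30 F1683
G01 X105.53 Y83.91 F1683
G01 X109.59 Y83.91 F1683
G01 X112.88 Y86.30 F1683
G01 X114.13 Y90.16 F1683
M5
G0 X32.28 Y79.47
M4 S353
G01 X85.84 Y123.17 F3918
G01 X180.87 Y37.68 F3918
G01 X93.68 Y68.58 F3918
G01 X71.40 Y19.13 F3918
G01 X142.06 Y75.69 F3918
M5
G0 X0.00 Y0.00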